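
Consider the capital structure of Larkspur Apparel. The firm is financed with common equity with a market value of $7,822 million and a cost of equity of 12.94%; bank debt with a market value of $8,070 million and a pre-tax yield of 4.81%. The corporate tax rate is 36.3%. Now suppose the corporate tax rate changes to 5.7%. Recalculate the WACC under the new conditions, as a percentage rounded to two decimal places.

8.67%

After the change:
Total capital V = 7822 + 8070 = 15892.
Equity: weight = 7822/15892 = 0.4922; cost = 12.94%.
Bank debt: weight = 8070/15892 = 0.5078; after-tax cost = 4.81% × (1 − 5.7%) = 4.5358%.
WACC = 0.4922 × 12.9400% + 0.5078 × 4.5358% = 8.6723%.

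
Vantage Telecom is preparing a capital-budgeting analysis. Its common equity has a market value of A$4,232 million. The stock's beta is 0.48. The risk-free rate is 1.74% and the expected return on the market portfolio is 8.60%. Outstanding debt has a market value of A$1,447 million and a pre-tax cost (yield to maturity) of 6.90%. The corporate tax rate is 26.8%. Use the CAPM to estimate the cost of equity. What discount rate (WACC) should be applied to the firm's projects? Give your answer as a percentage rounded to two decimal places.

5.04%

Market risk premium = 8.6% − 1.74% = 6.86%.
Cost of equity via CAPM: Re = 1.74% + 0.48 × 6.86% = 5.0328%.
Total capital V = 4232 + 1447 = 5679.
Equity: weight = 4232/5679 = 0.7452; cost = 5.0328%.
Debt: weight = 1447/5679 = 0.2548; after-tax cost = 6.9% × (1 − 26.8%) = 5.0508%.
WACC = 0.7452 × 5.0328% + 0.2548 × 5.0508% = 5.0374%.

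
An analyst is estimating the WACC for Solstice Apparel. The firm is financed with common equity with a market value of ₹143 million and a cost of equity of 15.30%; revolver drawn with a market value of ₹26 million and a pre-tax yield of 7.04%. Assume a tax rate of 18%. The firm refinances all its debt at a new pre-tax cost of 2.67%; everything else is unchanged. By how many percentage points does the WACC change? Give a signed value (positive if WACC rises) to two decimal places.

Current WACC:
Total capital V = 143 + 26 = 169.
Equity: weight = 143/169 = 0.8462; cost = 15.3%.
Revolver drawn: weight = 26/169 = 0.1538; after-tax cost = 7.04% × (1 − 18%) = 5.7728%.
WACC = 0.8462 × 15.3000% + 0.1538 × 5.7728% = 13.8343%.
After the change:
Total capital V = 143 + 26 = 169.
Equity: weight = 143/169 = 0.8462; cost = 15.3%.
Revolver drawn: weight = 26/169 = 0.1538; after-tax cost = 2.67% × (1 − 18%) = 2.1894%.
WACC = 0.8462 × 15.3000% + 0.1538 × 2.1894% = 13.2830%.
Change in WACC = 13.2830% − 13.8343% = -0.5513 pp.

-0.55 pp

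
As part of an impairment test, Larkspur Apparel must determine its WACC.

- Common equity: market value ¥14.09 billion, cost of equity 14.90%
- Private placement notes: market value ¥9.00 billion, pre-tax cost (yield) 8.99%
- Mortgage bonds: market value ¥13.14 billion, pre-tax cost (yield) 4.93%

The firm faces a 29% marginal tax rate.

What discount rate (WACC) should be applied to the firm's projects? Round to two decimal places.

8.65%

Total capital V = 14.09 + 9 + 13.14 = 36.23.
Equity: weight = 14.09/36.23 = 0.3889; cost = 14.9%.
Private placement notes: weight = 9/36.23 = 0.2484; after-tax cost = 8.99% × (1 − 29%) = 6.3829%.
Mortgage bonds: weight = 13.14/36.23 = 0.3627; after-tax cost = 4.93% × (1 − 29%) = 3.5003%.
WACC = 0.3889 × 14.9000% + 0.2484 × 6.3829% + 0.3627 × 3.5003% = 8.6498%.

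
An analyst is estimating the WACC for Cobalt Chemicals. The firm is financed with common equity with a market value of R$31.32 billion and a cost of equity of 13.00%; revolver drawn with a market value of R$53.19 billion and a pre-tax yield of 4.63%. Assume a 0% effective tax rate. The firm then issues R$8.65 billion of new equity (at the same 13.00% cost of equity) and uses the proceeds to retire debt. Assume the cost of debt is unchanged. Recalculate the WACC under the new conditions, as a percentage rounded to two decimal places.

After the change:
Total capital V = 39.97 + 44.54 = 84.51.
Equity: weight = 39.97/84.51 = 0.4730; cost = 13%.
Revolver drawn: weight = 44.54/84.51 = 0.5270; after-tax cost = 4.63% × (1 − 0%) = 4.6300%.
WACC = 0.4730 × 13.0000% + 0.5270 × 4.6300% = 8.5887%.

8.59%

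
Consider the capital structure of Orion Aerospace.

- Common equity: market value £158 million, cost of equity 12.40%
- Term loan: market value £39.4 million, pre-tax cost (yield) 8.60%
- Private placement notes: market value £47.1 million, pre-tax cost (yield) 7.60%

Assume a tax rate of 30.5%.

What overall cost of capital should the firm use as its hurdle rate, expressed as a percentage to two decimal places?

9.99%

Total capital V = 158 + 39.4 + 47.1 = 244.5.
Equity: weight = 158/244.5 = 0.6462; cost = 12.4%.
Term loan: weight = 39.4/244.5 = 0.1611; after-tax cost = 8.6% × (1 − 30.5%) = 5.9770%.
Private placement notes: weight = 47.1/244.5 = 0.1926; after-tax cost = 7.6% × (1 − 30.5%) = 5.2820%.
WACC = 0.6462 × 12.4000% + 0.1611 × 5.9770% + 0.1926 × 5.2820% = 9.9938%.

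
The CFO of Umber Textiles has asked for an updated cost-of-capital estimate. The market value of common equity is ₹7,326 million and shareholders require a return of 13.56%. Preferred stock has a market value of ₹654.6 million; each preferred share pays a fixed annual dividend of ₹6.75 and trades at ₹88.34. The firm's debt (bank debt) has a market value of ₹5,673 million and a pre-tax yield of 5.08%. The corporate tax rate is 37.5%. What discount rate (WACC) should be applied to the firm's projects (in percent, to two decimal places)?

Cost of preferred: Rp = 6.75 / 88.34 = 7.6409%.
Total capital V = 7326 + 654.6 + 5673 = 13653.6.
Equity: weight = 7326/13653.6 = 0.5366; cost = 13.56%.
Preferred: weight = 654.6/13653.6 = 0.0479; cost = 7.6409%.
Bank debt: weight = 5673/13653.6 = 0.4155; after-tax cost = 5.08% × (1 − 37.5%) = 3.1750%.
WACC = 0.5366 × 13.5600% + 0.0479 × 7.6409% + 0.4155 × 3.1750% = 8.9613%.

8.96%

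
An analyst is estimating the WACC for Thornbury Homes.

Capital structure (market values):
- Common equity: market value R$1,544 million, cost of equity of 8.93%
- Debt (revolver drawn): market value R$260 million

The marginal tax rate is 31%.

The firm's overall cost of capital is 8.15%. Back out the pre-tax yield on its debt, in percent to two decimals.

5.10%

Total capital V = 1544 + 260 = 1804.
Equity weight = 1544/1804 = 0.8559.
Revolver drawn weight = 260/1804 = 0.1441.
Equity contribution = 0.8559 × 8.93% = 7.6430%.
Remaining for debt = 8.15% − 7.6430% = 0.5070%.
Rd × (1 − 31%) × 0.1441 = 0.5070%  ⇒  Rd = 5.0986%.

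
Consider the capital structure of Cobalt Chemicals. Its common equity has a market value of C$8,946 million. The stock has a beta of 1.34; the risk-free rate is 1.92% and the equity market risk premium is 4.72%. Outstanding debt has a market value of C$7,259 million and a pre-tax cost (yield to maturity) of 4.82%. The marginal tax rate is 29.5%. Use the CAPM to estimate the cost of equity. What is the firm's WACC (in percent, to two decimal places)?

6.07%

Cost of equity via CAPM: Re = 1.92% + 1.34 × 4.72% = 8.2448%.
Total capital V = 8946 + 7259 = 16205.
Equity: weight = 8946/16205 = 0.5521; cost = 8.2448%.
Debt: weight = 7259/16205 = 0.4479; after-tax cost = 4.82% × (1 − 29.5%) = 3.3981%.
WACC = 0.5521 × 8.2448% + 0.4479 × 3.3981% = 6.0737%.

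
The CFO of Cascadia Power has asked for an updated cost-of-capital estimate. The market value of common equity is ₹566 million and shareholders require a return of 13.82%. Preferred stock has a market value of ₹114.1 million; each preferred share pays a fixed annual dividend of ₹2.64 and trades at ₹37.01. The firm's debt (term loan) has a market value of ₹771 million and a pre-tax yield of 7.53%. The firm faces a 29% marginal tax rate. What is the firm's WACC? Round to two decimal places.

Cost of preferred: Rp = 2.64 / 37.01 = 7.1332%.
Total capital V = 566 + 114.1 + 771 = 1451.1.
Equity: weight = 566/1451.1 = 0.3900; cost = 13.82%.
Preferred: weight = 114.1/1451.1 = 0.0786; cost = 7.1332%.
Term loan: weight = 771/1451.1 = 0.5313; after-tax cost = 7.53% × (1 − 29%) = 5.3463%.
WACC = 0.3900 × 13.8200% + 0.0786 × 7.1332% + 0.5313 × 5.3463% = 8.7920%.

8.79%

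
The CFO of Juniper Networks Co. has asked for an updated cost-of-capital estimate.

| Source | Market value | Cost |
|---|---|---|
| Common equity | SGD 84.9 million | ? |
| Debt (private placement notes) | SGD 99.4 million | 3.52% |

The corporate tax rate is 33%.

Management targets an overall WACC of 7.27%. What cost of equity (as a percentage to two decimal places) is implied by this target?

13.02%

Total capital V = 84.9 + 99.4 = 184.3.
Equity weight = 84.9/184.3 = 0.4607.
Private placement notes weight = 99.4/184.3 = 0.5393.
Debt contribution = 0.5393 × 3.52% × (1 − 33%) = 1.2720%.
Required equity contribution = 7.27% − 1.2720% = 5.9980%.
Re = 5.9980% / 0.4607 = 13.0204%.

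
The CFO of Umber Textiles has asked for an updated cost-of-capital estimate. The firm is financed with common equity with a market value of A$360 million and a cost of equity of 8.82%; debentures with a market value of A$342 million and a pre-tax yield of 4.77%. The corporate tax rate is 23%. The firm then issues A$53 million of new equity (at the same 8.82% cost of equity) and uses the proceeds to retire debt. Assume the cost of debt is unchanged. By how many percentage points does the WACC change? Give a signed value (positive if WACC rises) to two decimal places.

Current WACC:
Total capital V = 360 + 342 = 702.
Equity: weight = 360/702 = 0.5128; cost = 8.82%.
Debentures: weight = 342/702 = 0.4872; after-tax cost = 4.77% × (1 − 23%) = 3.6729%.
WACC = 0.5128 × 8.8200% + 0.4872 × 3.6729% = 6.3124%.
After the change:
Total capital V = 413 + 289 = 702.
Equity: weight = 413/702 = 0.5883; cost = 8.82%.
Debentures: weight = 289/702 = 0.4117; after-tax cost = 4.77% × (1 − 23%) = 3.6729%.
WACC = 0.5883 × 8.8200% + 0.4117 × 3.6729% = 6.7010%.
Change in WACC = 6.7010% − 6.3124% = 0.3886 pp.

+0.39 pp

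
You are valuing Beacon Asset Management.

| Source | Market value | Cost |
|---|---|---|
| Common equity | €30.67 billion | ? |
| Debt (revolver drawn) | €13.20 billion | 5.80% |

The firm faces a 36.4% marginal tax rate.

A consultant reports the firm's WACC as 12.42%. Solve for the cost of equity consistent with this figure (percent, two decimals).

16.18%

Total capital V = 30.67 + 13.2 = 43.87.
Equity weight = 30.67/43.87 = 0.6991.
Revolver drawn weight = 13.2/43.87 = 0.3009.
Debt contribution = 0.3009 × 5.8% × (1 − 36.4%) = 1.1099%.
Required equity contribution = 12.42% − 1.1099% = 11.3101%.
Re = 11.3101% / 0.6991 = 16.1778%.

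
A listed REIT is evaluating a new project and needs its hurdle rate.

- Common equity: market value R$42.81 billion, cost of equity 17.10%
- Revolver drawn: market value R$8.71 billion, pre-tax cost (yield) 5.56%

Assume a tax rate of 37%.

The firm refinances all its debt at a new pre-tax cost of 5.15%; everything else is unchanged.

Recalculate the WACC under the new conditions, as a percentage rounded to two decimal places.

After the change:
Total capital V = 42.81 + 8.71 = 51.52.
Equity: weight = 42.81/51.52 = 0.8309; cost = 17.1%.
Revolver drawn: weight = 8.71/51.52 = 0.1691; after-tax cost = 5.15% × (1 − 37%) = 3.2445%.
WACC = 0.8309 × 17.1000% + 0.1691 × 3.2445% = 14.7576%.

14.76%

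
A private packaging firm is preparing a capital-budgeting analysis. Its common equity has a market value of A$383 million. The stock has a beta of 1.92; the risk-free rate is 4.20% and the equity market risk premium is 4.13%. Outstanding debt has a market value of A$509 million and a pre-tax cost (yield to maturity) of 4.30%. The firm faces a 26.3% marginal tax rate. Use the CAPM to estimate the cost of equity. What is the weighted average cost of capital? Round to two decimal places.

7.02%

Cost of equity via CAPM: Re = 4.2% + 1.92 × 4.13% = 12.1296%.
Total capital V = 383 + 509 = 892.
Equity: weight = 383/892 = 0.4294; cost = 12.1296%.
Debt: weight = 509/892 = 0.5706; after-tax cost = 4.3% × (1 − 26.3%) = 3.1691%.
WACC = 0.4294 × 12.1296% + 0.5706 × 3.1691% = 7.0165%.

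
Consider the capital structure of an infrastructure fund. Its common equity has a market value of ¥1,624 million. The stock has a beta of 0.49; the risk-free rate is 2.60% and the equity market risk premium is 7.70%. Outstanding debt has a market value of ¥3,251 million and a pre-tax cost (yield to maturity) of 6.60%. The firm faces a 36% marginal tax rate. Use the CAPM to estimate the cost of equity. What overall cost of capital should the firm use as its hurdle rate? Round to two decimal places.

4.94%

Cost of equity via CAPM: Re = 2.6% + 0.49 × 7.7% = 6.3730%.
Total capital V = 1624 + 3251 = 4875.
Equity: weight = 1624/4875 = 0.3331; cost = 6.373%.
Debt: weight = 3251/4875 = 0.6669; after-tax cost = 6.6% × (1 − 36%) = 4.2240%.
WACC = 0.3331 × 6.3730% + 0.6669 × 4.2240% = 4.9399%.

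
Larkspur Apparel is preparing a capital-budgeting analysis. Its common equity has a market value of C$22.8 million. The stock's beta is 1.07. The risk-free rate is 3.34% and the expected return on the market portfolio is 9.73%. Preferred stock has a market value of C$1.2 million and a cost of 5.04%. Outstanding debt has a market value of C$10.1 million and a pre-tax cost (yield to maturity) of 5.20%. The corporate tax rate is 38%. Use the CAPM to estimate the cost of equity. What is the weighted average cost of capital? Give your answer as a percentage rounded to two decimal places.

7.94%

Market risk premium = 9.73% − 3.34% = 6.39%.
Cost of equity via CAPM: Re = 3.34% + 1.07 × 6.39% = 10.1773%.
Total capital V = 22.8 + 1.2 + 10.1 = 34.1.
Equity: weight = 22.8/34.1 = 0.6686; cost = 10.1773%.
Preferred: weight = 1.2/34.1 = 0.0352; cost = 5.04%.
Debt: weight = 10.1/34.1 = 0.2962; after-tax cost = 5.2% × (1 − 38%) = 3.2240%.
WACC = 0.6686 × 10.1773% + 0.0352 × 5.0400% + 0.2962 × 3.2240% = 7.9370%.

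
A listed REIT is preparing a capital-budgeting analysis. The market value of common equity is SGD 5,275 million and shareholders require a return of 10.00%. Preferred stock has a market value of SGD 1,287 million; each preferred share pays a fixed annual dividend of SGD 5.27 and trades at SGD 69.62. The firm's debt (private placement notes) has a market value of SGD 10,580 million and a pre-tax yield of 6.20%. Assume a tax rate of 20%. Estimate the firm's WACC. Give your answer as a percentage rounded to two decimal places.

6.71%

Cost of preferred: Rp = 5.27 / 69.62 = 7.5697%.
Total capital V = 5275 + 1287 + 10580 = 17142.
Equity: weight = 5275/17142 = 0.3077; cost = 10%.
Preferred: weight = 1287/17142 = 0.0751; cost = 7.5697%.
Private placement notes: weight = 10580/17142 = 0.6172; after-tax cost = 6.2% × (1 − 20%) = 4.9600%.
WACC = 0.3077 × 10.0000% + 0.0751 × 7.5697% + 0.6172 × 4.9600% = 6.7069%.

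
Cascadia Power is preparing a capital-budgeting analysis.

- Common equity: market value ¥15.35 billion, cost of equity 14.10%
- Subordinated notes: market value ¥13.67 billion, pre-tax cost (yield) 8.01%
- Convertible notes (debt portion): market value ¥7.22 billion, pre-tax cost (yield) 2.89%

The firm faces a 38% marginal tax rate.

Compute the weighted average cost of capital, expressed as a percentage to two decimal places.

Total capital V = 15.35 + 13.67 + 7.22 = 36.24.
Equity: weight = 15.35/36.24 = 0.4236; cost = 14.1%.
Subordinated notes: weight = 13.67/36.24 = 0.3772; after-tax cost = 8.01% × (1 − 38%) = 4.9662%.
Convertible notes (debt portion): weight = 7.22/36.24 = 0.1992; after-tax cost = 2.89% × (1 − 38%) = 1.7918%.
WACC = 0.4236 × 14.1000% + 0.3772 × 4.9662% + 0.1992 × 1.7918% = 8.2025%.

8.20%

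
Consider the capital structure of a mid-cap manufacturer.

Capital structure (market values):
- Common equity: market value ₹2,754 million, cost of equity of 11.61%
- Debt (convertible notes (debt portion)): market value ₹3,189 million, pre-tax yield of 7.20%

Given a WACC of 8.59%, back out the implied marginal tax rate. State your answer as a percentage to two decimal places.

Total capital V = 2754 + 3189 = 5943.
Equity weight = 2754/5943 = 0.4634.
Convertible notes (debt portion) weight = 3189/5943 = 0.5366.
Equity contribution = 0.4634 × 11.61% = 5.3801%.
Debt contribution must be 8.59% − 5.3801% = 3.2099%.
0.5366 × 7.2% × (1 − T) = 3.2099%  ⇒  (1 − T) = 0.8308.
T = 16.9174%.

16.92%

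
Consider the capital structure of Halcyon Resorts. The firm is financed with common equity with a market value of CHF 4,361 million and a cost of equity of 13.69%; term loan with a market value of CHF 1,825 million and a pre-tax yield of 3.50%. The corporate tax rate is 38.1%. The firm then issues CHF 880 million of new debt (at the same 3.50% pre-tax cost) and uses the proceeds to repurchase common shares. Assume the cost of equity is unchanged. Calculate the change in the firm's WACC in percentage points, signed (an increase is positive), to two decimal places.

Current WACC:
Total capital V = 4361 + 1825 = 6186.
Equity: weight = 4361/6186 = 0.7050; cost = 13.69%.
Term loan: weight = 1825/6186 = 0.2950; after-tax cost = 3.5% × (1 − 38.1%) = 2.1665%.
WACC = 0.7050 × 13.6900% + 0.2950 × 2.1665% = 10.2903%.
After the change:
Total capital V = 3481 + 2705 = 6186.
Equity: weight = 3481/6186 = 0.5627; cost = 13.69%.
Term loan: weight = 2705/6186 = 0.4373; after-tax cost = 3.5% × (1 − 38.1%) = 2.1665%.
WACC = 0.5627 × 13.6900% + 0.4373 × 2.1665% = 8.6510%.
Change in WACC = 8.6510% − 10.2903% = -1.6393 pp.

-1.64 pp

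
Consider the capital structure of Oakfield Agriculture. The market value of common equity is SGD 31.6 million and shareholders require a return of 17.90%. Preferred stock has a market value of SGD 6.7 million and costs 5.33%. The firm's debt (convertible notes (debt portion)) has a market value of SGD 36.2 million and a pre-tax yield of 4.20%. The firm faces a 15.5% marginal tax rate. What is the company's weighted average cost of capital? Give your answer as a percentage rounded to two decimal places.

Total capital V = 31.6 + 6.7 + 36.2 = 74.5.
Equity: weight = 31.6/74.5 = 0.4242; cost = 17.9%.
Preferred: weight = 6.7/74.5 = 0.0899; cost = 5.33%.
Convertible notes (debt portion): weight = 36.2/74.5 = 0.4859; after-tax cost = 4.2% × (1 − 15.5%) = 3.5490%.
WACC = 0.4242 × 17.9000% + 0.0899 × 5.3300% + 0.4859 × 3.5490% = 9.7963%.

9.80%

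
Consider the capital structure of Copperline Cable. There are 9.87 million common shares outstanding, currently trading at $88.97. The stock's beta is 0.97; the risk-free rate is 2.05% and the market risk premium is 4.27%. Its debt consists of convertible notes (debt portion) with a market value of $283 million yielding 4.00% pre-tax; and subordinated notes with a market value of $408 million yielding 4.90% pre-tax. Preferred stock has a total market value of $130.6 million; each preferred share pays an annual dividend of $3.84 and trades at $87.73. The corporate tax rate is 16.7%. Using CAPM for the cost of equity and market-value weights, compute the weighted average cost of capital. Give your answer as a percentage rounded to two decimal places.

Cost of equity via CAPM: Re = 2.05% + 0.97 × 4.27% = 6.1919%.
Cost of preferred: Rp = 3.84 / 87.73 = 4.3771%.
Market value of equity E = 88.97 × 9.87m = 878.1339m.
Total capital V = 878.1339 + 130.6 + 283 + 408 = 1699.7339.
Equity: weight = 878.1339/1699.7339 = 0.5166; cost = 6.1919%.
Preferred: weight = 130.6/1699.7339 = 0.0768; cost = 4.3771%.
Convertible notes (debt portion): weight = 283/1699.7339 = 0.1665; after-tax cost = 4% × (1 − 16.7%) = 3.3320%.
Subordinated notes: weight = 408/1699.7339 = 0.2400; after-tax cost = 4.9% × (1 − 16.7%) = 4.0817%.
WACC = 0.5166 × 6.1919% + 0.0768 × 4.3771% + 0.1665 × 3.3320% + 0.2400 × 4.0817% = 5.0698%.

5.07%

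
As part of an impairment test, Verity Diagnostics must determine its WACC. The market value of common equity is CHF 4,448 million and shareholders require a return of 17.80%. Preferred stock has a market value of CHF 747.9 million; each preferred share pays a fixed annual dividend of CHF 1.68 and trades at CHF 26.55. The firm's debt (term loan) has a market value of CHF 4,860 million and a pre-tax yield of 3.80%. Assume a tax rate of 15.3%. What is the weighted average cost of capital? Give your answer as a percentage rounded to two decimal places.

9.90%

Cost of preferred: Rp = 1.68 / 26.55 = 6.3277%.
Total capital V = 4448 + 747.9 + 4860 = 10055.9.
Equity: weight = 4448/10055.9 = 0.4423; cost = 17.8%.
Preferred: weight = 747.9/10055.9 = 0.0744; cost = 6.3277%.
Term loan: weight = 4860/10055.9 = 0.4833; after-tax cost = 3.8% × (1 − 15.3%) = 3.2186%.
WACC = 0.4423 × 17.8000% + 0.0744 × 6.3277% + 0.4833 × 3.2186% = 9.8996%.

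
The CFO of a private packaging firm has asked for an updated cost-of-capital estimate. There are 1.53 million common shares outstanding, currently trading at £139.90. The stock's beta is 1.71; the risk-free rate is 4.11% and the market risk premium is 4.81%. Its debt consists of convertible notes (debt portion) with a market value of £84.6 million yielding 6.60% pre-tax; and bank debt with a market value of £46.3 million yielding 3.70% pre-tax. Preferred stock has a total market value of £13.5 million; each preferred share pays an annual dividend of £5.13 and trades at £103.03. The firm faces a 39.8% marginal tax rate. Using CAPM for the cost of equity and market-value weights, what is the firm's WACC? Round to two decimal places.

8.78%

Cost of equity via CAPM: Re = 4.11% + 1.71 × 4.81% = 12.3351%.
Cost of preferred: Rp = 5.13 / 103.03 = 4.9791%.
Market value of equity E = 139.9 × 1.53m = 214.047m.
Total capital V = 214.047 + 13.5 + 84.6 + 46.3 = 358.447.
Equity: weight = 214.047/358.447 = 0.5972; cost = 12.3351%.
Preferred: weight = 13.5/358.447 = 0.0377; cost = 4.9791%.
Convertible notes (debt portion): weight = 84.6/358.447 = 0.2360; after-tax cost = 6.6% × (1 − 39.8%) = 3.9732%.
Bank debt: weight = 46.3/358.447 = 0.1292; after-tax cost = 3.7% × (1 − 39.8%) = 2.2274%.
WACC = 0.5972 × 12.3351% + 0.0377 × 4.9791% + 0.2360 × 3.9732% + 0.1292 × 2.2274% = 8.7789%.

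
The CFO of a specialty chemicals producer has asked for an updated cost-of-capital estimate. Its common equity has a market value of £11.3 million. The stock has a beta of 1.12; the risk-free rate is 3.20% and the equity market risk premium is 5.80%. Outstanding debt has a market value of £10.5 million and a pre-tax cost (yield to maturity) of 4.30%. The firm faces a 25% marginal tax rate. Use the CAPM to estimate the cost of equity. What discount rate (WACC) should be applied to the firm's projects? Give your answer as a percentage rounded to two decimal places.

Cost of equity via CAPM: Re = 3.2% + 1.12 × 5.8% = 9.6960%.
Total capital V = 11.3 + 10.5 = 21.8.
Equity: weight = 11.3/21.8 = 0.5183; cost = 9.696%.
Debt: weight = 10.5/21.8 = 0.4817; after-tax cost = 4.3% × (1 − 25%) = 3.2250%.
WACC = 0.5183 × 9.6960% + 0.4817 × 3.2250% = 6.5792%.

6.58%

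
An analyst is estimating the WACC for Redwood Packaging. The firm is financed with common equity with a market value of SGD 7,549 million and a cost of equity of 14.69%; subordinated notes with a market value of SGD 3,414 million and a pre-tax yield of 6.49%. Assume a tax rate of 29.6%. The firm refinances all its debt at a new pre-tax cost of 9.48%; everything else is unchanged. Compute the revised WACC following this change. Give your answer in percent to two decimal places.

After the change:
Total capital V = 7549 + 3414 = 10963.
Equity: weight = 7549/10963 = 0.6886; cost = 14.69%.
Subordinated notes: weight = 3414/10963 = 0.3114; after-tax cost = 9.48% × (1 − 29.6%) = 6.6739%.
WACC = 0.6886 × 14.6900% + 0.3114 × 6.6739% = 12.1937%.

12.19%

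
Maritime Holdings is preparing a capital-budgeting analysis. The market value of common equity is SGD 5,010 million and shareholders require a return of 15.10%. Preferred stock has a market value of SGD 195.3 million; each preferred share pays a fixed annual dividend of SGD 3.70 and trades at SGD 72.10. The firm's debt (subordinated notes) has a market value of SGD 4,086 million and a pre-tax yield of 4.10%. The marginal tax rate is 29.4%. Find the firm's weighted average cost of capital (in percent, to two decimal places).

Cost of preferred: Rp = 3.7 / 72.1 = 5.1318%.
Total capital V = 5010 + 195.3 + 4086 = 9291.3.
Equity: weight = 5010/9291.3 = 0.5392; cost = 15.1%.
Preferred: weight = 195.3/9291.3 = 0.0210; cost = 5.1318%.
Subordinated notes: weight = 4086/9291.3 = 0.4398; after-tax cost = 4.1% × (1 − 29.4%) = 2.8946%.
WACC = 0.5392 × 15.1000% + 0.0210 × 5.1318% + 0.4398 × 2.8946% = 9.5229%.

9.52%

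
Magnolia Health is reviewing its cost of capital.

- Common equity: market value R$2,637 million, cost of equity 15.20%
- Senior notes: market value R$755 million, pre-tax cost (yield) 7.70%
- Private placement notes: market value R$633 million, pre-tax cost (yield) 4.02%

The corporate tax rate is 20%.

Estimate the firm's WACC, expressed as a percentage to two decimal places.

Total capital V = 2637 + 755 + 633 = 4025.
Equity: weight = 2637/4025 = 0.6552; cost = 15.2%.
Senior notes: weight = 755/4025 = 0.1876; after-tax cost = 7.7% × (1 − 20%) = 6.1600%.
Private placement notes: weight = 633/4025 = 0.1573; after-tax cost = 4.02% × (1 − 20%) = 3.2160%.
WACC = 0.6552 × 15.2000% + 0.1876 × 6.1600% + 0.1573 × 3.2160% = 11.6196%.

11.62%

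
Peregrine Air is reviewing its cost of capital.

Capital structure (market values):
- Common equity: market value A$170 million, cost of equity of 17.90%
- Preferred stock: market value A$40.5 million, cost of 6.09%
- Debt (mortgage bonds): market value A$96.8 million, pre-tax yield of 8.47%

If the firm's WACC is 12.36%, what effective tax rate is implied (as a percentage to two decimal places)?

37.97%

Total capital V = 170 + 40.5 + 96.8 = 307.3.
Equity weight = 170/307.3 = 0.5532.
Preferred weight = 40.5/307.3 = 0.1318.
Mortgage bonds weight = 96.8/307.3 = 0.3150.
Equity contribution = 0.5532 × 17.9% = 9.9024%.
Preferred contribution = 0.1318 × 6.09% = 0.8026%.
Debt contribution must be 12.36% − 10.7050% = 1.6550%.
0.3150 × 8.47% × (1 − T) = 1.6550%  ⇒  (1 − T) = 0.6203.
T = 37.9698%.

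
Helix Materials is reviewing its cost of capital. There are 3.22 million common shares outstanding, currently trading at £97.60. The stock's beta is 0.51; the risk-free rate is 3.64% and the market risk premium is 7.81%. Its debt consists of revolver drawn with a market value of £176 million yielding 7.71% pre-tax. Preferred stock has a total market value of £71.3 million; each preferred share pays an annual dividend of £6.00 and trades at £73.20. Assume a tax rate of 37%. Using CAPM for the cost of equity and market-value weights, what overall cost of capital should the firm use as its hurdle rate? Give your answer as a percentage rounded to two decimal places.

Cost of equity via CAPM: Re = 3.64% + 0.51 × 7.81% = 7.6231%.
Cost of preferred: Rp = 6.0 / 73.2 = 8.1967%.
Market value of equity E = 97.6 × 3.22m = 314.272m.
Total capital V = 314.272 + 71.3 + 176 = 561.572.
Equity: weight = 314.272/561.572 = 0.5596; cost = 7.6231%.
Preferred: weight = 71.3/561.572 = 0.1270; cost = 8.1967%.
Revolver drawn: weight = 176/561.572 = 0.3134; after-tax cost = 7.71% × (1 − 37%) = 4.8573%.
WACC = 0.5596 × 7.6231% + 0.1270 × 8.1967% + 0.3134 × 4.8573% = 6.8291%.

6.83%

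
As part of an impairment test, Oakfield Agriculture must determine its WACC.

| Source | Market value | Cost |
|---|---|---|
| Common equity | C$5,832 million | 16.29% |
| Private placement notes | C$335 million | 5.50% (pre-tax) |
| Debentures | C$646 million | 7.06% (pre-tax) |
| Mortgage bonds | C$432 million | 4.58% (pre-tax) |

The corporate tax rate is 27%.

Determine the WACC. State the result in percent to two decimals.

Total capital V = 5832 + 335 + 646 + 432 = 7245.
Equity: weight = 5832/7245 = 0.8050; cost = 16.29%.
Private placement notes: weight = 335/7245 = 0.0462; after-tax cost = 5.5% × (1 − 27%) = 4.0150%.
Debentures: weight = 646/7245 = 0.0892; after-tax cost = 7.06% × (1 − 27%) = 5.1538%.
Mortgage bonds: weight = 432/7245 = 0.0596; after-tax cost = 4.58% × (1 − 27%) = 3.3434%.
WACC = 0.8050 × 16.2900% + 0.0462 × 4.0150% + 0.0892 × 5.1538% + 0.0596 × 3.3434% = 13.9575%.

13.96%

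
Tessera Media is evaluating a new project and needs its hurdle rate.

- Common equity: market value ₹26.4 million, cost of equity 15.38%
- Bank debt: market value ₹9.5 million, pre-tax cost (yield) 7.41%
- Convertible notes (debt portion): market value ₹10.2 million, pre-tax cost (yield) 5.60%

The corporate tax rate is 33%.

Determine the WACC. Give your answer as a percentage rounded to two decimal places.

10.66%

Total capital V = 26.4 + 9.5 + 10.2 = 46.1.
Equity: weight = 26.4/46.1 = 0.5727; cost = 15.38%.
Bank debt: weight = 9.5/46.1 = 0.2061; after-tax cost = 7.41% × (1 − 33%) = 4.9647%.
Convertible notes (debt portion): weight = 10.2/46.1 = 0.2213; after-tax cost = 5.6% × (1 − 33%) = 3.7520%.
WACC = 0.5727 × 15.3800% + 0.2061 × 4.9647% + 0.2213 × 3.7520% = 10.6609%.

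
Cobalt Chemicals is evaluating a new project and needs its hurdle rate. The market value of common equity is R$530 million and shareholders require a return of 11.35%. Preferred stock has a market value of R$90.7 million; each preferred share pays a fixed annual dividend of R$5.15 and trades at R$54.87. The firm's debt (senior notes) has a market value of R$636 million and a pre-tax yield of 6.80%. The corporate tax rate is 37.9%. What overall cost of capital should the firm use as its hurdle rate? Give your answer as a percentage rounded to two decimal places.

7.60%

Cost of preferred: Rp = 5.15 / 54.87 = 9.3858%.
Total capital V = 530 + 90.7 + 636 = 1256.7.
Equity: weight = 530/1256.7 = 0.4217; cost = 11.35%.
Preferred: weight = 90.7/1256.7 = 0.0722; cost = 9.3858%.
Senior notes: weight = 636/1256.7 = 0.5061; after-tax cost = 6.8% × (1 − 37.9%) = 4.2228%.
WACC = 0.4217 × 11.3500% + 0.0722 × 9.3858% + 0.5061 × 4.2228% = 7.6013%.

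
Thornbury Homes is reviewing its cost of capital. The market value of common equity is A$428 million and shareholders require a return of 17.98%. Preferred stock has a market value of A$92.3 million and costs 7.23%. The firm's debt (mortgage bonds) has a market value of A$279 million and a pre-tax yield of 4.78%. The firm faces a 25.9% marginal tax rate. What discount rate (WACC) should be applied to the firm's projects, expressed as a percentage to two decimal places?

11.70%

Total capital V = 428 + 92.3 + 279 = 799.3.
Equity: weight = 428/799.3 = 0.5355; cost = 17.98%.
Preferred: weight = 92.3/799.3 = 0.1155; cost = 7.23%.
Mortgage bonds: weight = 279/799.3 = 0.3491; after-tax cost = 4.78% × (1 − 25.9%) = 3.5420%.
WACC = 0.5355 × 17.9800% + 0.1155 × 7.2300% + 0.3491 × 3.5420% = 11.6990%.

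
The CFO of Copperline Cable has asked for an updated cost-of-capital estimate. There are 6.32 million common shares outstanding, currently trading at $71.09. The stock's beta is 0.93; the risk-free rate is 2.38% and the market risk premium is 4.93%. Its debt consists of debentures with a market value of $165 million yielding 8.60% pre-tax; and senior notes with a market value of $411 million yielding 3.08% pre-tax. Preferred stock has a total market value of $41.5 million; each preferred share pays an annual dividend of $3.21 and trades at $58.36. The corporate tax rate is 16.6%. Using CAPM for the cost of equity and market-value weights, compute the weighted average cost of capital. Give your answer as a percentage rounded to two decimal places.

Cost of equity via CAPM: Re = 2.38% + 0.93 × 4.93% = 6.9649%.
Cost of preferred: Rp = 3.21 / 58.36 = 5.5003%.
Market value of equity E = 71.09 × 6.32m = 449.2888m.
Total capital V = 449.2888 + 41.5 + 165 + 411 = 1066.7888.
Equity: weight = 449.2888/1066.7888 = 0.4212; cost = 6.9649%.
Preferred: weight = 41.5/1066.7888 = 0.0389; cost = 5.5003%.
Debentures: weight = 165/1066.7888 = 0.1547; after-tax cost = 8.6% × (1 − 16.6%) = 7.1724%.
Senior notes: weight = 411/1066.7888 = 0.3853; after-tax cost = 3.08% × (1 − 16.6%) = 2.5687%.
WACC = 0.4212 × 6.9649% + 0.0389 × 5.5003% + 0.1547 × 7.1724% + 0.3853 × 2.5687% = 5.2463%.

5.25%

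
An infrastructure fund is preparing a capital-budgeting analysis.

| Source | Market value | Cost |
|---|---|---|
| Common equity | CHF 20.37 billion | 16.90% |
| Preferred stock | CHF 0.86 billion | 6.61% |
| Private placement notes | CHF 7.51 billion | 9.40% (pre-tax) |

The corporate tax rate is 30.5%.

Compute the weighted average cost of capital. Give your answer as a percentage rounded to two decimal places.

Total capital V = 20.37 + 0.86 + 7.51 = 28.74.
Equity: weight = 20.37/28.74 = 0.7088; cost = 16.9%.
Preferred: weight = 0.86/28.74 = 0.0299; cost = 6.61%.
Private placement notes: weight = 7.51/28.74 = 0.2613; after-tax cost = 9.4% × (1 − 30.5%) = 6.5330%.
WACC = 0.7088 × 16.9000% + 0.0299 × 6.6100% + 0.2613 × 6.5330% = 13.8831%.

13.88%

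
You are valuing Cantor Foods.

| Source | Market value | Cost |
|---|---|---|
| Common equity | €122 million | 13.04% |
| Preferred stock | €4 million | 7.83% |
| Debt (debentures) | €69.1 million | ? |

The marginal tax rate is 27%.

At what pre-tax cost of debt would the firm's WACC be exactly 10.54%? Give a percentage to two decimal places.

8.61%

Total capital V = 122 + 4 + 69.1 = 195.1.
Equity weight = 122/195.1 = 0.6253.
Preferred weight = 4/195.1 = 0.0205.
Debentures weight = 69.1/195.1 = 0.3542.
Equity contribution = 0.6253 × 13.04% = 8.1542%.
Preferred contribution = 0.0205 × 7.83% = 0.1605%.
Remaining for debt = 10.54% − 8.3147% = 2.2253%.
Rd × (1 − 27%) × 0.3542 = 2.2253%  ⇒  Rd = 8.6068%.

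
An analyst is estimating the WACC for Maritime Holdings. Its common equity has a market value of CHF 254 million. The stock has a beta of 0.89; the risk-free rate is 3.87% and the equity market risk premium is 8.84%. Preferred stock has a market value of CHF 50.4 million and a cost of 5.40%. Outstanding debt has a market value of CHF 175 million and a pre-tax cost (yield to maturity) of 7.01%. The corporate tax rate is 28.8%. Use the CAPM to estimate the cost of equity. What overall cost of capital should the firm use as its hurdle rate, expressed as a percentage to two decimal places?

8.61%

Cost of equity via CAPM: Re = 3.87% + 0.89 × 8.84% = 11.7376%.
Total capital V = 254 + 50.4 + 175 = 479.4.
Equity: weight = 254/479.4 = 0.5298; cost = 11.7376%.
Preferred: weight = 50.4/479.4 = 0.1051; cost = 5.4%.
Debt: weight = 175/479.4 = 0.3650; after-tax cost = 7.01% × (1 − 28.8%) = 4.9911%.
WACC = 0.5298 × 11.7376% + 0.1051 × 5.4000% + 0.3650 × 4.9911% = 8.6086%.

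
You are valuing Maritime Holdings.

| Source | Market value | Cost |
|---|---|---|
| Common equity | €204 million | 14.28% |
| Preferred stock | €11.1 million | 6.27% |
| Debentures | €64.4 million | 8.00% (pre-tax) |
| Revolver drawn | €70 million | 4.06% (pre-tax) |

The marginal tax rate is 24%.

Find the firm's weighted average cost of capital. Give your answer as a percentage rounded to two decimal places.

10.27%

Total capital V = 204 + 11.1 + 64.4 + 70 = 349.5.
Equity: weight = 204/349.5 = 0.5837; cost = 14.28%.
Preferred: weight = 11.1/349.5 = 0.0318; cost = 6.27%.
Debentures: weight = 64.4/349.5 = 0.1843; after-tax cost = 8% × (1 − 24%) = 6.0800%.
Revolver drawn: weight = 70/349.5 = 0.2003; after-tax cost = 4.06% × (1 − 24%) = 3.0856%.
WACC = 0.5837 × 14.2800% + 0.0318 × 6.2700% + 0.1843 × 6.0800% + 0.2003 × 3.0856% = 10.2726%.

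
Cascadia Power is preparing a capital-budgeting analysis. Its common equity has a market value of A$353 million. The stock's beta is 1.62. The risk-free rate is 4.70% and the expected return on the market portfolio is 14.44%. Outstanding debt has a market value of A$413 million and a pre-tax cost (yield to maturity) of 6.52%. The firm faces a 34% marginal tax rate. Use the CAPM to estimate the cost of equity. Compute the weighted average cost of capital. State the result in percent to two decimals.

Market risk premium = 14.44% − 4.7% = 9.74%.
Cost of equity via CAPM: Re = 4.7% + 1.62 × 9.74% = 20.4788%.
Total capital V = 353 + 413 = 766.
Equity: weight = 353/766 = 0.4608; cost = 20.4788%.
Debt: weight = 413/766 = 0.5392; after-tax cost = 6.52% × (1 − 34%) = 4.3032%.
WACC = 0.4608 × 20.4788% + 0.5392 × 4.3032% = 11.7575%.

11.76%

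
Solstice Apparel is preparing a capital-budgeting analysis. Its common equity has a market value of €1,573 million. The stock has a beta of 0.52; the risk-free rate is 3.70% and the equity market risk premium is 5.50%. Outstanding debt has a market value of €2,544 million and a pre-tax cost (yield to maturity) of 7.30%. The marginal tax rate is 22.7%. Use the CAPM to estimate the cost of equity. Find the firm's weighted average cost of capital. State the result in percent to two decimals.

5.99%

Cost of equity via CAPM: Re = 3.7% + 0.52 × 5.5% = 6.5600%.
Total capital V = 1573 + 2544 = 4117.
Equity: weight = 1573/4117 = 0.3821; cost = 6.56%.
Debt: weight = 2544/4117 = 0.6179; after-tax cost = 7.3% × (1 − 22.7%) = 5.6429%.
WACC = 0.3821 × 6.5600% + 0.6179 × 5.6429% = 5.9933%.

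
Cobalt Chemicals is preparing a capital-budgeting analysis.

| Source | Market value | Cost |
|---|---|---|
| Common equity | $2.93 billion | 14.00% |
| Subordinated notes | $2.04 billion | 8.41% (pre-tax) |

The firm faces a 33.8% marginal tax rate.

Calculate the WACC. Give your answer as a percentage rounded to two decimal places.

10.54%

Total capital V = 2.93 + 2.04 = 4.97.
Equity: weight = 2.93/4.97 = 0.5895; cost = 14%.
Subordinated notes: weight = 2.04/4.97 = 0.4105; after-tax cost = 8.41% × (1 − 33.8%) = 5.5674%.
WACC = 0.5895 × 14.0000% + 0.4105 × 5.5674% = 10.5387%.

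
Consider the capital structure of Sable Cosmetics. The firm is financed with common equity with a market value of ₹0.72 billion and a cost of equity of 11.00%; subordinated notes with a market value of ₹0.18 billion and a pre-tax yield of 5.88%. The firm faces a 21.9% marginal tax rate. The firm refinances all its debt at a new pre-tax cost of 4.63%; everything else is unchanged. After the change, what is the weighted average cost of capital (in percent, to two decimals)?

After the change:
Total capital V = 0.72 + 0.18 = 0.9.
Equity: weight = 0.72/0.9 = 0.8000; cost = 11%.
Subordinated notes: weight = 0.18/0.9 = 0.2000; after-tax cost = 4.63% × (1 − 21.9%) = 3.6160%.
WACC = 0.8000 × 11.0000% + 0.2000 × 3.6160% = 9.5232%.

9.52%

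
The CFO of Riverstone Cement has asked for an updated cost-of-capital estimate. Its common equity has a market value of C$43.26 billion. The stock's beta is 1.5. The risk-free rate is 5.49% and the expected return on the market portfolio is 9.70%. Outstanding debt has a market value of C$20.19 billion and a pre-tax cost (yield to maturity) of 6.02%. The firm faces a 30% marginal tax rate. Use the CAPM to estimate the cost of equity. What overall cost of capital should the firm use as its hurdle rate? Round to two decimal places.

9.39%

Market risk premium = 9.7% − 5.49% = 4.21%.
Cost of equity via CAPM: Re = 5.49% + 1.5 × 4.21% = 11.8050%.
Total capital V = 43.26 + 20.19 = 63.45.
Equity: weight = 43.26/63.45 = 0.6818; cost = 11.805%.
Debt: weight = 20.19/63.45 = 0.3182; after-tax cost = 6.02% × (1 − 30%) = 4.2140%.
WACC = 0.6818 × 11.8050% + 0.3182 × 4.2140% = 9.3895%.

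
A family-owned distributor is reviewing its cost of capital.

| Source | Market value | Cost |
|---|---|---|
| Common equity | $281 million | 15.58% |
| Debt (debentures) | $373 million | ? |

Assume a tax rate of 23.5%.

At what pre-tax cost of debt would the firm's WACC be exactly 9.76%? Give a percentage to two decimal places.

Total capital V = 281 + 373 = 654.
Equity weight = 281/654 = 0.4297.
Debentures weight = 373/654 = 0.5703.
Equity contribution = 0.4297 × 15.58% = 6.6942%.
Remaining for debt = 9.76% − 6.6942% = 3.0658%.
Rd × (1 − 23.5%) × 0.5703 = 3.0658%  ⇒  Rd = 7.0268%.

7.03%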